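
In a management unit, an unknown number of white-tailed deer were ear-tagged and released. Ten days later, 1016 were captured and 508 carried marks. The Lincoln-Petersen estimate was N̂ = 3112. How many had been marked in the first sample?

From N = M·C/R: M = N·R / C = 3112·508 / 1016 = 1580896 / 1016 = 1556.

M = 1556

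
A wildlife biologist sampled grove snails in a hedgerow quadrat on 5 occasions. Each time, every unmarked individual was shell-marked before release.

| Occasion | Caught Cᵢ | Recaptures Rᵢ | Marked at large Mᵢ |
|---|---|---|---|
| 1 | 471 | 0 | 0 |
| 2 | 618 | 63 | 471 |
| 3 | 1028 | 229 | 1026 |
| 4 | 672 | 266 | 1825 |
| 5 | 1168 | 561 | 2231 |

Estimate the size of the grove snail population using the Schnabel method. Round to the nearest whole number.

Σ MᵢCᵢ = 0·471 + 471·618 + 1026·1028 + 1825·672 + 2231·1168 = 0 + 291078 + 1054728 + 1226400 + 2605808 = 5178014
Σ Rᵢ = 0 + 63 + 229 + 266 + 561 = 1119
N̂ = 5178014 / 1119 ≈ 4627.4 → 4627

N ≈ 4627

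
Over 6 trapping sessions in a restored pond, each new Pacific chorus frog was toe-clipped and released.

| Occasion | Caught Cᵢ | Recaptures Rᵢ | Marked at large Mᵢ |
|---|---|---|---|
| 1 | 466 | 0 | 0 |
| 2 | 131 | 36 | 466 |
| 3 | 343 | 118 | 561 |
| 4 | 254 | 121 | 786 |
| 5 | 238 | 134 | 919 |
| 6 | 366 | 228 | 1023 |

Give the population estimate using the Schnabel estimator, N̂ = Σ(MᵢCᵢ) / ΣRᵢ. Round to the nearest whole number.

N ≈ 1642

Σ MᵢCᵢ = 0·466 + 466·131 + 561·343 + 786·254 + 919·238 + 1023·366 = 0 + 61046 + 192423 + 199644 + 218722 + 374418 = 1046253
Σ Rᵢ = 0 + 36 + 118 + 121 + 134 + 228 = 637
N̂ = 1046253 / 637 ≈ 1642.47 → 1642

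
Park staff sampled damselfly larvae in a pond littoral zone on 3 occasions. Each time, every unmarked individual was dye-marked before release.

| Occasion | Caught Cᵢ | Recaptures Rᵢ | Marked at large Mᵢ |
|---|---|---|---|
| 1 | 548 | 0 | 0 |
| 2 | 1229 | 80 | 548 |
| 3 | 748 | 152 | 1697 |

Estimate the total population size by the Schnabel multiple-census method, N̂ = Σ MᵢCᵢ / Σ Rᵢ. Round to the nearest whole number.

Σ MᵢCᵢ = 0·548 + 548·1229 + 1697·748 = 0 + 673492 + 1269356 = 1942848
Σ Rᵢ = 0 + 80 + 152 = 232
N̂ = 1942848 / 232 ≈ 8374.3 → 8374

N ≈ 8374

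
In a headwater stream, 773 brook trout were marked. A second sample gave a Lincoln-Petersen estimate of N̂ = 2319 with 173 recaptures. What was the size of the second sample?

From N = M·C/R: C = N·R / M = 2319·173 / 773 = 401187 / 773 = 519.

C = 519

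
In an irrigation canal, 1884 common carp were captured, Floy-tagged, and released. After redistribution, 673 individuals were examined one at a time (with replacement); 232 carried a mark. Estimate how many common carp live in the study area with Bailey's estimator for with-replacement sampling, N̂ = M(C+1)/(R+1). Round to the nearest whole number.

N̂ = 1884·(673+1)/(232+1) = 1884·674/233 = 1269816/233 ≈ 5449.9 → 5450

N ≈ 5450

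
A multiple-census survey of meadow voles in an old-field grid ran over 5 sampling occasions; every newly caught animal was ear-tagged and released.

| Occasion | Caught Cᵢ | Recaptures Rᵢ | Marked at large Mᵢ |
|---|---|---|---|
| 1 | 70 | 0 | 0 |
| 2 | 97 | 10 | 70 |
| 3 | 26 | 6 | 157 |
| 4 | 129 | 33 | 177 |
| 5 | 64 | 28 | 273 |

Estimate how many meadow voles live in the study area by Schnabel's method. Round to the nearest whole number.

Σ MᵢCᵢ = 0·70 + 70·97 + 157·26 + 177·129 + 273·64 = 0 + 6790 + 4082 + 22833 + 17472 = 51177
Σ Rᵢ = 0 + 10 + 6 + 33 + 28 = 77
N̂ = 51177 / 77 ≈ 664.6 → 665

N ≈ 665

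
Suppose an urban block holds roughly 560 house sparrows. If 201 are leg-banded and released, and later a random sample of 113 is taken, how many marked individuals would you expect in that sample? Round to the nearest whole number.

expected recaptures ≈ 41

The marked fraction of the population is 201/560, so in a sample of 113 expect C·(M/N) marked.
E[R] = 201 × 113 / 560 = 22713 / 560 ≈ 40.6 → 41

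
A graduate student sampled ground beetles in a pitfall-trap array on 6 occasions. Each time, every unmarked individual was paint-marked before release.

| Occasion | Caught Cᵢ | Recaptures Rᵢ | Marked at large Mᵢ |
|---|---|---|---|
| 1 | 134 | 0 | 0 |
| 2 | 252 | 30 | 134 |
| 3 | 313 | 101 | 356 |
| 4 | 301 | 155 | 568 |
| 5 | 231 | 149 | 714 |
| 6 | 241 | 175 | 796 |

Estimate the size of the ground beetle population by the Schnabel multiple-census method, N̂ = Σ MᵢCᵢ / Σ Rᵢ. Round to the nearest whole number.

N ≈ 1103

Σ MᵢCᵢ = 0·134 + 134·252 + 356·313 + 568·301 + 714·231 + 796·241 = 0 + 33768 + 111428 + 170968 + 164934 + 191836 = 672934
Σ Rᵢ = 0 + 30 + 101 + 155 + 149 + 175 = 610
N̂ = 672934 / 610 ≈ 1103.2 → 1103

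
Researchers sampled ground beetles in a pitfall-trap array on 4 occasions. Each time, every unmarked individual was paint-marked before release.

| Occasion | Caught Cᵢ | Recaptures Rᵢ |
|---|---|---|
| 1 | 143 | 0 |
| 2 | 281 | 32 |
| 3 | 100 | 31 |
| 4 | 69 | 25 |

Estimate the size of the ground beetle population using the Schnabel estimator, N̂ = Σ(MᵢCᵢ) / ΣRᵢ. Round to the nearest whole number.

N ≈ 1264

Marked at large before each occasion: Mᵢ = Σⱼ<ᵢ (Cⱼ − Rⱼ) → M1=0, M2=143, M3=392, M4=461
Σ MᵢCᵢ = 0·143 + 143·281 + 392·100 + 461·69 = 0 + 40183 + 39200 + 31809 = 111192
Σ Rᵢ = 0 + 32 + 31 + 25 = 88
N̂ = 111192 / 88 ≈ 1263.5 → 1264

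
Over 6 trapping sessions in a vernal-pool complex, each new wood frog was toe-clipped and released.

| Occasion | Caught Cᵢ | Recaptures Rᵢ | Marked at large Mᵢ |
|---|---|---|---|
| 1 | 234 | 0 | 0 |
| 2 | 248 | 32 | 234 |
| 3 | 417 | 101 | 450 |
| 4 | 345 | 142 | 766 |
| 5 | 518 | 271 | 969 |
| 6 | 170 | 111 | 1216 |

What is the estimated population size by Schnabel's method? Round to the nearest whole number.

Σ MᵢCᵢ = 0·234 + 234·248 + 450·417 + 766·345 + 969·518 + 1216·170 = 0 + 58032 + 187650 + 264270 + 501942 + 206720 = 1218614
Σ Rᵢ = 0 + 32 + 101 + 142 + 271 + 111 = 657
N̂ = 1218614 / 657 ≈ 1854.8 → 1855

N ≈ 1855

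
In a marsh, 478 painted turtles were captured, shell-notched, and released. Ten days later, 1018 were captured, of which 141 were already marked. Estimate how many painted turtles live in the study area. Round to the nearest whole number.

N ≈ 3451

N = (478 × 1018) / 141 = 486604 / 141 ≈ 3451.1 → 3451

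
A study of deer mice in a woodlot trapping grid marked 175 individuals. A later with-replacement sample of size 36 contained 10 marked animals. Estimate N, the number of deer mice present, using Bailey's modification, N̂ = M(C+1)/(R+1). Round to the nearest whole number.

N̂ = 175·(36+1)/(10+1) = 175·37/11 = 6475/11 ≈ 588.6 → 589

N ≈ 589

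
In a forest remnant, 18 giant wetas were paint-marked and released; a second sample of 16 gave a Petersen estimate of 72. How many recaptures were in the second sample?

R = 4

From N = M·C/R: R = M·C / N = 18·16 / 72 = 288 / 72 = 4.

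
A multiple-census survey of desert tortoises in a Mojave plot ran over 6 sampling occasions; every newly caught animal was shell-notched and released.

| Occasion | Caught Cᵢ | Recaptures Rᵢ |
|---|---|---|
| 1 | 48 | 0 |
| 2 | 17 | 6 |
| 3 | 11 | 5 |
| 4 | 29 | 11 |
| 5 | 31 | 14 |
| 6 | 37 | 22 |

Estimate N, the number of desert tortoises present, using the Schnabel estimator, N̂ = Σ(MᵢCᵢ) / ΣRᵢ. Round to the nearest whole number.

N ≈ 166

Marked at large before each occasion: Mᵢ = Σⱼ<ᵢ (Cⱼ − Rⱼ) → M1=0, M2=48, M3=59, M4=65, M5=83, M6=100
Σ MᵢCᵢ = 0·48 + 48·17 + 59·11 + 65·29 + 83·31 + 100·37 = 0 + 816 + 649 + 1885 + 2573 + 3700 = 9623
Σ Rᵢ = 0 + 6 + 5 + 11 + 14 + 22 = 58
N̂ = 9623 / 58 ≈ 165.9 → 166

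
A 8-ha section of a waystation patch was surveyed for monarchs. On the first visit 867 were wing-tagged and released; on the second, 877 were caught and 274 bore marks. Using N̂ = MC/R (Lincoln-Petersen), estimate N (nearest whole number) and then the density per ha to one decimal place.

density ≈ 346.9 monarchs per ha

N̂ = 867·877/274 = 760359/274 ≈ 2775.0 → 2775
Density = N̂ / area = 2775 / 8 ≈ 346.88 → 346.9 per ha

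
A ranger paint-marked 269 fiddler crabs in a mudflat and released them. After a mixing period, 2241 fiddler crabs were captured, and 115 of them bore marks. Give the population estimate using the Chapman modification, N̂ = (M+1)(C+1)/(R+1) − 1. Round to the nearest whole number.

N̂ = (269+1)(2241+1)/(115+1) − 1 = 270·2242/116 − 1
= 605340/116 − 1 ≈ 5218.4 − 1 ≈ 5217.4 → 5217

N ≈ 5217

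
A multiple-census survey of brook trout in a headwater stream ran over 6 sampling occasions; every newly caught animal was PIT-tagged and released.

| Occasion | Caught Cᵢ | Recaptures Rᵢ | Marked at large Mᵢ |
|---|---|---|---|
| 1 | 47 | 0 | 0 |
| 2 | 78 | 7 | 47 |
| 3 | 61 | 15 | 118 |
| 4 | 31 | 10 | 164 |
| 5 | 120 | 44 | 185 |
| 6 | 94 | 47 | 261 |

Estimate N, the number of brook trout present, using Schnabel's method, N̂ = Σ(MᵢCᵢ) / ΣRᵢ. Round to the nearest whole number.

Σ MᵢCᵢ = 0·47 + 47·78 + 118·61 + 164·31 + 185·120 + 261·94 = 0 + 3666 + 7198 + 5084 + 22200 + 24534 = 62682
Σ Rᵢ = 0 + 7 + 15 + 10 + 44 + 47 = 123
N̂ = 62682 / 123 ≈ 509.6 → 510

N ≈ 510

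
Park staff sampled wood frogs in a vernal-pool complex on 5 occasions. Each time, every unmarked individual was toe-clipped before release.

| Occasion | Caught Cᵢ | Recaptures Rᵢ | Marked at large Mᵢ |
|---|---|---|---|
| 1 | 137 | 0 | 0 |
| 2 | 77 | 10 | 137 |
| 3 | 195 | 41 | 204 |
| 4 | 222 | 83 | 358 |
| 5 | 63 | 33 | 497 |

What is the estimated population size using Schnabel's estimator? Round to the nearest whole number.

N ≈ 965

Σ MᵢCᵢ = 0·137 + 137·77 + 204·195 + 358·222 + 497·63 = 0 + 10549 + 39780 + 79476 + 31311 = 161116
Σ Rᵢ = 0 + 10 + 41 + 83 + 33 = 167
N̂ = 161116 / 167 ≈ 964.8 → 965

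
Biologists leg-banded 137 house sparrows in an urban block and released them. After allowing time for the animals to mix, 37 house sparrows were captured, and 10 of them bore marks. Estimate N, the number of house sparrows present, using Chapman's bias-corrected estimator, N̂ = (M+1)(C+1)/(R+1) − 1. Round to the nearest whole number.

N̂ = (137+1)(37+1)/(10+1) − 1 = 138·38/11 − 1
= 5244/11 − 1 ≈ 476.7 − 1 ≈ 475.7 → 476

N ≈ 476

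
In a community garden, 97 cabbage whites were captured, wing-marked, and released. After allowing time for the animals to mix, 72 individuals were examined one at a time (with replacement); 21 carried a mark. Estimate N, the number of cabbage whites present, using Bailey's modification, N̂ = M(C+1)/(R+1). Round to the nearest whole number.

N̂ = 97·(72+1)/(21+1) = 97·73/22 = 7081/22 ≈ 321.9 → 322

N ≈ 322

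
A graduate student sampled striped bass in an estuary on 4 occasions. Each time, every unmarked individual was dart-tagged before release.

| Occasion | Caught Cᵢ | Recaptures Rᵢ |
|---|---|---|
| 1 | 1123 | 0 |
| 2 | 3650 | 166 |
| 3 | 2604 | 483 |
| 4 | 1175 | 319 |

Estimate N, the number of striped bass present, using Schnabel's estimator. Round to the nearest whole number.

Marked at large before each occasion: Mᵢ = Σⱼ<ᵢ (Cⱼ − Rⱼ) → M1=0, M2=1123, M3=4607, M4=6728
Σ MᵢCᵢ = 0·1123 + 1123·3650 + 4607·2604 + 6728·1175 = 0 + 4098950 + 11996628 + 7905400 = 24000978
Σ Rᵢ = 0 + 166 + 483 + 319 = 968
N̂ = 24000978 / 968 ≈ 24794.4 → 24794

N ≈ 24,794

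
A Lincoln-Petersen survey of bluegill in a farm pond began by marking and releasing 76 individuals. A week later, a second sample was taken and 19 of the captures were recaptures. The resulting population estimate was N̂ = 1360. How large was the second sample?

C = 340

From N = M·C/R: C = N·R / M = 1360·19 / 76 = 25840 / 76 = 340.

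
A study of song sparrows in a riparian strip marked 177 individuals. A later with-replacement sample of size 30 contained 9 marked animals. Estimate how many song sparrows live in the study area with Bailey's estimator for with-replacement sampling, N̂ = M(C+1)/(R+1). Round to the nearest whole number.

N̂ = 177·(30+1)/(9+1) = 177·31/10 = 5487/10 ≈ 548.7 → 549

N ≈ 549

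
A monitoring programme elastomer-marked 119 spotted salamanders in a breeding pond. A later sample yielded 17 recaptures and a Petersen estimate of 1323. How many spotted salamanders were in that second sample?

C = 189

From N = M·C/R: C = N·R / M = 1323·17 / 119 = 22491 / 119 = 189.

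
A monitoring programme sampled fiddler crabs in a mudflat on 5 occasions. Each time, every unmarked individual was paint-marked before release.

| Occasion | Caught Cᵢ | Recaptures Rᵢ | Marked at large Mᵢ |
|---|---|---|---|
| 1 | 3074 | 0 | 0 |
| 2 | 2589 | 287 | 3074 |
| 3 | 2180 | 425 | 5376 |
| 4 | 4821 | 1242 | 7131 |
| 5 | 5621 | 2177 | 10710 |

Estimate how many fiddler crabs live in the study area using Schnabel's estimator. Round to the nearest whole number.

N ≈ 27,659

Σ MᵢCᵢ = 0·3074 + 3074·2589 + 5376·2180 + 7131·4821 + 10710·5621 = 0 + 7958586 + 11719680 + 34378551 + 60200910 = 114257727
Σ Rᵢ = 0 + 287 + 425 + 1242 + 2177 = 4131
N̂ = 114257727 / 4131 ≈ 27658.6 → 27659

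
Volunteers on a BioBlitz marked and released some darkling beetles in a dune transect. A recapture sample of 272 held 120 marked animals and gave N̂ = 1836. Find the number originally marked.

M = 810

From N = M·C/R: M = N·R / C = 1836·120 / 272 = 220320 / 272 = 810.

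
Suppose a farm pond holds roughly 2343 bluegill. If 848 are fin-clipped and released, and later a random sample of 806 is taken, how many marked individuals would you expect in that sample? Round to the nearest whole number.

expected recaptures ≈ 292

The marked fraction of the population is 848/2343, so in a sample of 806 expect C·(M/N) marked.
E[R] = 848 × 806 / 2343 = 683488 / 2343 ≈ 291.7 → 292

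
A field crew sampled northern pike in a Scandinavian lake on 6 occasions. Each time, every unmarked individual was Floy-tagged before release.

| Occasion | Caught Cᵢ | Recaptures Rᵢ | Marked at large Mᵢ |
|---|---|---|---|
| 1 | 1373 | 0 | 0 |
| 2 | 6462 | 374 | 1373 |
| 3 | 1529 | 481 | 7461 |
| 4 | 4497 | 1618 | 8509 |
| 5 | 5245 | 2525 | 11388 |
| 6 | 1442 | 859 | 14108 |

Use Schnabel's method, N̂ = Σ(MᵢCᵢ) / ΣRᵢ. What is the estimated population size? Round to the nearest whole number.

Σ MᵢCᵢ = 0·1373 + 1373·6462 + 7461·1529 + 8509·4497 + 11388·5245 + 14108·1442 = 0 + 8872326 + 11407869 + 38264973 + 59730060 + 20343736 = 138618964
Σ Rᵢ = 0 + 374 + 481 + 1618 + 2525 + 859 = 5857
N̂ = 138618964 / 5857 ≈ 23667.2 → 23667

N ≈ 23,667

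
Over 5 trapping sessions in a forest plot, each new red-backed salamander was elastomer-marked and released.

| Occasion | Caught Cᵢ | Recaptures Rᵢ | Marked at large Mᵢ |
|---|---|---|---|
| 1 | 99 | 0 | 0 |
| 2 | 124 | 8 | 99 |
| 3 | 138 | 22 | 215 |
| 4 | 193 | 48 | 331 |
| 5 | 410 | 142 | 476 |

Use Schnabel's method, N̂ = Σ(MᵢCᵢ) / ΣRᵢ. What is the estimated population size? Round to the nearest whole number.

Σ MᵢCᵢ = 0·99 + 99·124 + 215·138 + 331·193 + 476·410 = 0 + 12276 + 29670 + 63883 + 195160 = 300989
Σ Rᵢ = 0 + 8 + 22 + 48 + 142 = 220
N̂ = 300989 / 220 ≈ 1368.1 → 1368

N ≈ 1368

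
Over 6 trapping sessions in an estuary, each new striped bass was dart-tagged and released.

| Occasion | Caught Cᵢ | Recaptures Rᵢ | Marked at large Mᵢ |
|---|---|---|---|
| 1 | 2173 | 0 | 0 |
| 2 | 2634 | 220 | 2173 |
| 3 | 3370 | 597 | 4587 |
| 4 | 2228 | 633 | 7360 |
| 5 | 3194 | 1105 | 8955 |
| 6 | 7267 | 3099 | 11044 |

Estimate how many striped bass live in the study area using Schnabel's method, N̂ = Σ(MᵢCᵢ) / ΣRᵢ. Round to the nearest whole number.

N ≈ 25,900

Σ MᵢCᵢ = 0·2173 + 2173·2634 + 4587·3370 + 7360·2228 + 8955·3194 + 11044·7267 = 0 + 5723682 + 15458190 + 16398080 + 28602270 + 80256748 = 146438970
Σ Rᵢ = 0 + 220 + 597 + 633 + 1105 + 3099 = 5654
N̂ = 146438970 / 5654 ≈ 25900.1 → 25900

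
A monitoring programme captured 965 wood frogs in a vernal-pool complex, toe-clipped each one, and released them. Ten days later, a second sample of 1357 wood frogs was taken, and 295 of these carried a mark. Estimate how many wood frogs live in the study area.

Lincoln-Petersen assumes M/N = R/C, so N = M·C / R.
N = (965 × 1357) / 295 = 1309505 / 295 = 4439

N = 4439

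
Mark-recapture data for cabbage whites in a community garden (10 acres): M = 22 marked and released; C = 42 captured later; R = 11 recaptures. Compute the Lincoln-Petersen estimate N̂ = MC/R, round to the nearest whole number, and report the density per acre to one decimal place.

density ≈ 8.4 cabbage whites per acre

N̂ = 22·42/11 = 924/11 = 84
Density = N̂ / area = 84 / 10 ≈ 8.40 → 8.4 per acre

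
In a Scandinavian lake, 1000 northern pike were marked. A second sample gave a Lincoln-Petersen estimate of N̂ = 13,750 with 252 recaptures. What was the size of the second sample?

C = 3465

From N = M·C/R: C = N·R / M = 13750·252 / 1000 = 3465000 / 1000 = 3465.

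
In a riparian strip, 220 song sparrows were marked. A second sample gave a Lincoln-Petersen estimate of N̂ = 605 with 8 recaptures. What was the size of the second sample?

C = 22

From N = M·C/R: C = N·R / M = 605·8 / 220 = 4840 / 220 = 22.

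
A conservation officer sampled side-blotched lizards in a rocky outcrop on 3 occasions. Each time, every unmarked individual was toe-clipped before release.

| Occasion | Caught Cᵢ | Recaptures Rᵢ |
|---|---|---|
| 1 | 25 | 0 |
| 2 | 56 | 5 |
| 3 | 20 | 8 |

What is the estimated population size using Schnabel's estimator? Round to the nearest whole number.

N ≈ 225

Marked at large before each occasion: Mᵢ = Σⱼ<ᵢ (Cⱼ − Rⱼ) → M1=0, M2=25, M3=76
Σ MᵢCᵢ = 0·25 + 25·56 + 76·20 = 0 + 1400 + 1520 = 2920
Σ Rᵢ = 0 + 5 + 8 = 13
N̂ = 2920 / 13 ≈ 224.6 → 225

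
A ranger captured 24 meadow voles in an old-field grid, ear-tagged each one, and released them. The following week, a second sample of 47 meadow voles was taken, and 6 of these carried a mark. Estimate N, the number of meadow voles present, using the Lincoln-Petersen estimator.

The marked fraction in the recapture sample should equal the marked fraction in the population: 6/47 = 24/N.
N = (24 × 47) / 6 = 1128 / 6 = 188

N = 188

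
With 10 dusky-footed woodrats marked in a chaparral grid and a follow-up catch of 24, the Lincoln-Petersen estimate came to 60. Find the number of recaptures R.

R = 4

From N = M·C/R: R = M·C / N = 10·24 / 60 = 240 / 60 = 4.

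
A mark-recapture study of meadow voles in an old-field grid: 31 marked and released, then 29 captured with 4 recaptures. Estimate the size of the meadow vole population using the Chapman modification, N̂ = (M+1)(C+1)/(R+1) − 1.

N = 191

N̂ = (31+1)(29+1)/(4+1) − 1 = 32·30/5 − 1
= 960/5 − 1 = 192 − 1 = 191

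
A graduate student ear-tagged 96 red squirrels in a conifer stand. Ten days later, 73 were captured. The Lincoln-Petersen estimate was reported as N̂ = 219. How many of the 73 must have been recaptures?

From N = M·C/R: R = M·C / N = 96·73 / 219 = 7008 / 219 = 32.

R = 32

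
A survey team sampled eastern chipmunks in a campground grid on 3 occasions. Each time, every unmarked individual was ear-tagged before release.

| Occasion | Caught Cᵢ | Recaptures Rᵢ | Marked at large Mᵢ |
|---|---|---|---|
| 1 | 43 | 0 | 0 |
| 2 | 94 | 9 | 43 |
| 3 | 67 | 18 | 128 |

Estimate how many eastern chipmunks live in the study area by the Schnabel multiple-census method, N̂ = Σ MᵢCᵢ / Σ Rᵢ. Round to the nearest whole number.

Σ MᵢCᵢ = 0·43 + 43·94 + 128·67 = 0 + 4042 + 8576 = 12618
Σ Rᵢ = 0 + 9 + 18 = 27
N̂ = 12618 / 27 ≈ 467.3 → 467

N ≈ 467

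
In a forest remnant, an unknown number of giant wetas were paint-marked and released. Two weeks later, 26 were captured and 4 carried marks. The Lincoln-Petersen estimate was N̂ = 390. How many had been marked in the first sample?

From N = M·C/R: M = N·R / C = 390·4 / 26 = 1560 / 26 = 60.

M = 60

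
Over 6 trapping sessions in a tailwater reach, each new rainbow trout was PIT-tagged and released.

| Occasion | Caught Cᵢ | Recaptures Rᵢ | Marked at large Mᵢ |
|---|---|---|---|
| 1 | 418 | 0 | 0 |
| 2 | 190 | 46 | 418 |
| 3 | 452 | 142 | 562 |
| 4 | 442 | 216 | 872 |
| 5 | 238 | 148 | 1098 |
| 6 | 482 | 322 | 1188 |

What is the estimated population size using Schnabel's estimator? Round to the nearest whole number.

Σ MᵢCᵢ = 0·418 + 418·190 + 562·452 + 872·442 + 1098·238 + 1188·482 = 0 + 79420 + 254024 + 385424 + 261324 + 572616 = 1552808
Σ Rᵢ = 0 + 46 + 142 + 216 + 148 + 322 = 874
N̂ = 1552808 / 874 ≈ 1776.7 → 1777

N ≈ 1777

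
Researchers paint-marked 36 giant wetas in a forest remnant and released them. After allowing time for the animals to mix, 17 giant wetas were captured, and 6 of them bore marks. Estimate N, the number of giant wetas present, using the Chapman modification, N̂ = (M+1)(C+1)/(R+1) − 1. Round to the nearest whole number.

N̂ = (36+1)(17+1)/(6+1) − 1 = 37·18/7 − 1
= 666/7 − 1 ≈ 95.1 − 1 ≈ 94.1 → 94

N ≈ 94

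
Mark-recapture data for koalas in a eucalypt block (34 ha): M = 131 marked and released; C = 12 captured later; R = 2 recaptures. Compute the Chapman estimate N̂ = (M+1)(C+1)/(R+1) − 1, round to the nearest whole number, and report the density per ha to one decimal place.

N̂ = 132·13/3 − 1 = 1716/3 − 1 = 571
Density = N̂ / area = 571 / 34 ≈ 16.79 → 16.8 per ha

density ≈ 16.8 koalas per ha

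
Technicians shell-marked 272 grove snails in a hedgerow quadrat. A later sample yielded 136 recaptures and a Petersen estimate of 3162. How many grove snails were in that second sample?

C = 1581

From N = M·C/R: C = N·R / M = 3162·136 / 272 = 430032 / 272 = 1581.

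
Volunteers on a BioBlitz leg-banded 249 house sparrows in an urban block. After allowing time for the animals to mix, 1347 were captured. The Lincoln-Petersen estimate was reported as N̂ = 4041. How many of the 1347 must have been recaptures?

From N = M·C/R: R = M·C / N = 249·1347 / 4041 = 335403 / 4041 = 83.

R = 83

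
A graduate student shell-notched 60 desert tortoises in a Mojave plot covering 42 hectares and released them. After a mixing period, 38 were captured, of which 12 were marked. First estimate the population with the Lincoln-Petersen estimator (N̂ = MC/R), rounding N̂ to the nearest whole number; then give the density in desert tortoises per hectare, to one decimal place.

density ≈ 4.5 desert tortoises per hectare

N̂ = 60·38/12 = 2280/12 = 190
Density = N̂ / area = 190 / 42 ≈ 4.52 → 4.5 per hectare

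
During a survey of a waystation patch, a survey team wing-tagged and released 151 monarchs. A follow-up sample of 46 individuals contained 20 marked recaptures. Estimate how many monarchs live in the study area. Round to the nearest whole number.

N ≈ 347

N = (151 × 46) / 20 = 6946 / 20 ≈ 347.3 → 347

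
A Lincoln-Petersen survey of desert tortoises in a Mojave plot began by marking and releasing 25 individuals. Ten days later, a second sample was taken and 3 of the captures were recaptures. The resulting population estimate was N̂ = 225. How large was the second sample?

From N = M·C/R: C = N·R / M = 225·3 / 25 = 675 / 25 = 27.

C = 27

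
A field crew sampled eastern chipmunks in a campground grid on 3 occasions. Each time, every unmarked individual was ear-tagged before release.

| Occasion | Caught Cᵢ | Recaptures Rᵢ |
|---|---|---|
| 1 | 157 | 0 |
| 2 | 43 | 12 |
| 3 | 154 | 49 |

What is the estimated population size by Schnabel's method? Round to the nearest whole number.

N ≈ 585

Marked at large before each occasion: Mᵢ = Σⱼ<ᵢ (Cⱼ − Rⱼ) → M1=0, M2=157, M3=188
Σ MᵢCᵢ = 0·157 + 157·43 + 188·154 = 0 + 6751 + 28952 = 35703
Σ Rᵢ = 0 + 12 + 49 = 61
N̂ = 35703 / 61 ≈ 585.3 → 585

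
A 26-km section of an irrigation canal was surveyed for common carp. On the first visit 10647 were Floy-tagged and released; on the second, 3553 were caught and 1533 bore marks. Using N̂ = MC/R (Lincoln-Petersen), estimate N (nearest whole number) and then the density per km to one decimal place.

density ≈ 949.1 common carp per km

N̂ = 10647·3553/1533 = 37828791/1533 ≈ 24676.3 → 24676
Density = N̂ / area = 24676 / 26 ≈ 949.08 → 949.1 per km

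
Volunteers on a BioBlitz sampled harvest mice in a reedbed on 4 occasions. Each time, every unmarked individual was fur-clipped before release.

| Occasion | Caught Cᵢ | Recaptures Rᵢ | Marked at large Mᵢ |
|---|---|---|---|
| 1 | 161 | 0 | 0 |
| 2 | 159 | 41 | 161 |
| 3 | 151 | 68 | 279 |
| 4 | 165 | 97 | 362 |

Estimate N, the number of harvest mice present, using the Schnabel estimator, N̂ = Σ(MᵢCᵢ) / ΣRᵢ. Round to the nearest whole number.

Σ MᵢCᵢ = 0·161 + 161·159 + 279·151 + 362·165 = 0 + 25599 + 42129 + 59730 = 127458
Σ Rᵢ = 0 + 41 + 68 + 97 = 206
N̂ = 127458 / 206 ≈ 618.7 → 619

N ≈ 619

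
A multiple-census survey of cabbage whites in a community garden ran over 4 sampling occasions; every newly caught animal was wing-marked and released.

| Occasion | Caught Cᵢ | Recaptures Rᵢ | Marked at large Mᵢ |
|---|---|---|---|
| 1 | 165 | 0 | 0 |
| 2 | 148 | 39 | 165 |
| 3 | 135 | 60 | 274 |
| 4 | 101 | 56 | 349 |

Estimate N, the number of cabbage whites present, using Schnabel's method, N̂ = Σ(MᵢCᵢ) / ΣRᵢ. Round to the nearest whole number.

Σ MᵢCᵢ = 0·165 + 165·148 + 274·135 + 349·101 = 0 + 24420 + 36990 + 35249 = 96659
Σ Rᵢ = 0 + 39 + 60 + 56 = 155
N̂ = 96659 / 155 ≈ 623.6 → 624

N ≈ 624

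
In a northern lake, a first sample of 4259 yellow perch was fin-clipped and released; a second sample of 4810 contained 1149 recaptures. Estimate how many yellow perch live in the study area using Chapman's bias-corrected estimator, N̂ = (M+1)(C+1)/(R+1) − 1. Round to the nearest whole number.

N̂ = (4259+1)(4810+1)/(1149+1) − 1 = 4260·4811/1150 − 1
= 20494860/1150 − 1 ≈ 17821.6 − 1 ≈ 17820.6 → 17821

N ≈ 17,821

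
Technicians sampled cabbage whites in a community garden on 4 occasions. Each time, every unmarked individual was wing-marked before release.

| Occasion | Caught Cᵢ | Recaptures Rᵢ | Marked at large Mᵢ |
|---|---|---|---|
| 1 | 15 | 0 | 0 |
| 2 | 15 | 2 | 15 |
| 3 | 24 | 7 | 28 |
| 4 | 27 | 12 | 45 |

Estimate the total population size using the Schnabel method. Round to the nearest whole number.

Σ MᵢCᵢ = 0·15 + 15·15 + 28·24 + 45·27 = 0 + 225 + 672 + 1215 = 2112
Σ Rᵢ = 0 + 2 + 7 + 12 = 21
N̂ = 2112 / 21 ≈ 100.6 → 101

N ≈ 101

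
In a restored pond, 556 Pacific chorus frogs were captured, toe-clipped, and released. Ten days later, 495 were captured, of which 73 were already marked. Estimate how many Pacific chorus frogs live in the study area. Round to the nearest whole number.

N ≈ 3770

The marked fraction in the recapture sample should equal the marked fraction in the population: 73/495 = 556/N.
N = (556 × 495) / 73 = 275220 / 73 ≈ 3770.1 → 3770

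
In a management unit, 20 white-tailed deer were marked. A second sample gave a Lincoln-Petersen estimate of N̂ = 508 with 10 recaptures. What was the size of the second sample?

From N = M·C/R: C = N·R / M = 508·10 / 20 = 5080 / 20 = 254.

C = 254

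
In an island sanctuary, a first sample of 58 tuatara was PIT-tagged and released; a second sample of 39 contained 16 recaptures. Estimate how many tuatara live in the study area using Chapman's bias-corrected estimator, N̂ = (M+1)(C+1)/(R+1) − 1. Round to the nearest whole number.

N̂ = (58+1)(39+1)/(16+1) − 1 = 59·40/17 − 1
= 2360/17 − 1 ≈ 138.8 − 1 ≈ 137.8 → 138

N ≈ 138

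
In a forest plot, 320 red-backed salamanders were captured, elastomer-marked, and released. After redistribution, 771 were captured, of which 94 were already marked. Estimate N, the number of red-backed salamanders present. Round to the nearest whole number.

N = (320 × 771) / 94 = 246720 / 94 ≈ 2624.7 → 2625

N ≈ 2625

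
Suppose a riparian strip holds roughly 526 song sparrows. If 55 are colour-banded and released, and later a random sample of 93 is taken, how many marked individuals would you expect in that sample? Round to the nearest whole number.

expected recaptures ≈ 10

The marked fraction of the population is 55/526, so in a sample of 93 expect C·(M/N) marked.
E[R] = 55 × 93 / 526 = 5115 / 526 ≈ 9.7 → 10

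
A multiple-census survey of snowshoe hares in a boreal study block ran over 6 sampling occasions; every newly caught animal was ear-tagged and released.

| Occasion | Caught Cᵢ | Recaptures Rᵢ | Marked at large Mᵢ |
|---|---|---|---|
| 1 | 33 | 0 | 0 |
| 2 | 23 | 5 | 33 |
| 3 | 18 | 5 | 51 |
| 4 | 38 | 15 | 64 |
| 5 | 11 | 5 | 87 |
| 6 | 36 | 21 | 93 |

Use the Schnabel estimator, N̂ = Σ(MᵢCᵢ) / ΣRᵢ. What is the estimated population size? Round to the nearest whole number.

N ≈ 165

Σ MᵢCᵢ = 0·33 + 33·23 + 51·18 + 64·38 + 87·11 + 93·36 = 0 + 759 + 918 + 2432 + 957 + 3348 = 8414
Σ Rᵢ = 0 + 5 + 5 + 15 + 5 + 21 = 51
N̂ = 8414 / 51 ≈ 165.0 → 165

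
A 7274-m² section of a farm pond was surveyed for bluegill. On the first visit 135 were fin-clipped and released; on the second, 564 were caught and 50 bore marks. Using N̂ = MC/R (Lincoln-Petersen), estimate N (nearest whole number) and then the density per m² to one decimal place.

N̂ = 135·564/50 = 76140/50 ≈ 1522.8 → 1523
Density = N̂ / area = 1523 / 7274 ≈ 0.21 → 0.2 per m²

density ≈ 0.2 bluegill per m²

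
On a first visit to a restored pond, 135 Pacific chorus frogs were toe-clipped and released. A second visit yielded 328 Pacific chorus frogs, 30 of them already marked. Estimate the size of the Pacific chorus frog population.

N = 1476

N = (135 × 328) / 30 = 44280 / 30 = 1476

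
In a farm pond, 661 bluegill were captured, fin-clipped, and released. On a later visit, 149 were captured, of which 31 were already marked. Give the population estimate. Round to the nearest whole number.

N ≈ 3177

N = (661 × 149) / 31 = 98489 / 31 ≈ 3177.1 → 3177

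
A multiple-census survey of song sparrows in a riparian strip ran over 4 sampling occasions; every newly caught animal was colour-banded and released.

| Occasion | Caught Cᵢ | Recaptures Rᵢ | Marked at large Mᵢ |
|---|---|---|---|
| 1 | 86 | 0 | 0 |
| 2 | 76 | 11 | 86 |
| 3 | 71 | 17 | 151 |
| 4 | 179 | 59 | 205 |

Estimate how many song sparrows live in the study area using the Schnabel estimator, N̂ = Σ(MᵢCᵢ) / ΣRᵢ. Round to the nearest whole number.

Σ MᵢCᵢ = 0·86 + 86·76 + 151·71 + 205·179 = 0 + 6536 + 10721 + 36695 = 53952
Σ Rᵢ = 0 + 11 + 17 + 59 = 87
N̂ = 53952 / 87 ≈ 620.1 → 620

N ≈ 620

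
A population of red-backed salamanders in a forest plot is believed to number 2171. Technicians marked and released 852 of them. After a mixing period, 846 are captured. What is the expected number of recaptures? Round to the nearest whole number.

expected recaptures ≈ 332

Expected recaptures E[R] = M·C / N.
E[R] = 852 × 846 / 2171 = 720792 / 2171 ≈ 332.0 → 332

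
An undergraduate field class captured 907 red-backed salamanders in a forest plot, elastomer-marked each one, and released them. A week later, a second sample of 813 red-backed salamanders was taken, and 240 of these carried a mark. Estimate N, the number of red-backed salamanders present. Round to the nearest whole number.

If marked individuals mix randomly, R/C ≈ M/N, giving N ≈ M·C/R.
N = (907 × 813) / 240 = 737391 / 240 ≈ 3072.46 → 3072

N ≈ 3072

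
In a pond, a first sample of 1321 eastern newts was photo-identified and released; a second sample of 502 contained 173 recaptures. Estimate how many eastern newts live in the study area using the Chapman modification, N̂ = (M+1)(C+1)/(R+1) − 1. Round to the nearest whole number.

N ≈ 3821

N̂ = (1321+1)(502+1)/(173+1) − 1 = 1322·503/174 − 1
= 664966/174 − 1 ≈ 3821.6 − 1 ≈ 3820.6 → 3821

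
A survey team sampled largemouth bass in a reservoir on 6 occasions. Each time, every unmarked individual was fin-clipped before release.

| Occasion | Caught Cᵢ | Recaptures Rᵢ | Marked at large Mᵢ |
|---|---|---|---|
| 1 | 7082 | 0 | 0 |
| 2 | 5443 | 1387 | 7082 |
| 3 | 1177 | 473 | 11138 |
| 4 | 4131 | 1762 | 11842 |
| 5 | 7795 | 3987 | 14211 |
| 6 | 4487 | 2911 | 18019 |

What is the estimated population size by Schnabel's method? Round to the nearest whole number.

N ≈ 27,776

Σ MᵢCᵢ = 0·7082 + 7082·5443 + 11138·1177 + 11842·4131 + 14211·7795 + 18019·4487 = 0 + 38547326 + 13109426 + 48919302 + 110774745 + 80851253 = 292202052
Σ Rᵢ = 0 + 1387 + 473 + 1762 + 3987 + 2911 = 10520
N̂ = 292202052 / 10520 ≈ 27775.9 → 27776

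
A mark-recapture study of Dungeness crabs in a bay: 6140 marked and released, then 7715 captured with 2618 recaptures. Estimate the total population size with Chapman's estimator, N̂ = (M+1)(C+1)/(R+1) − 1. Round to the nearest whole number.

N ≈ 18,091

N̂ = (6140+1)(7715+1)/(2618+1) − 1 = 6141·7716/2619 − 1
= 47383956/2619 − 1 ≈ 18092.4 − 1 ≈ 18091.4 → 18091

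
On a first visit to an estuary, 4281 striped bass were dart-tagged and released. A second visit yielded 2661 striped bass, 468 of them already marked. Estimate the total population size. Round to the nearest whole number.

N ≈ 24,341

N = (4281 × 2661) / 468 = 11391741 / 468 ≈ 24341.3 → 24341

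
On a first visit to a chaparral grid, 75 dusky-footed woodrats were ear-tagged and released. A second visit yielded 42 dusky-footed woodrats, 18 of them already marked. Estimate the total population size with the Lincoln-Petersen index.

N = (75 × 42) / 18 = 3150 / 18 = 175

N = 175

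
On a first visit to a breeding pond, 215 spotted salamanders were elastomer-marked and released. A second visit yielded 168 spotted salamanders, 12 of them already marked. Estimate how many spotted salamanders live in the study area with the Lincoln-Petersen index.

Lincoln-Petersen assumes M/N = R/C, so N = M·C / R.
N = (215 × 168) / 12 = 36120 / 12 = 3010

N = 3010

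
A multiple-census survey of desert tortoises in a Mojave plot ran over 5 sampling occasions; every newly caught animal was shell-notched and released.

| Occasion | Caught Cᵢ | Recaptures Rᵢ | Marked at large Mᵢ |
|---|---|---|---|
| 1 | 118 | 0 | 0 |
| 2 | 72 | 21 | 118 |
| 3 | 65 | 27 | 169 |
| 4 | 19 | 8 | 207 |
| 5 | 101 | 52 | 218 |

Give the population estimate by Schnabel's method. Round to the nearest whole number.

Σ MᵢCᵢ = 0·118 + 118·72 + 169·65 + 207·19 + 218·101 = 0 + 8496 + 10985 + 3933 + 22018 = 45432
Σ Rᵢ = 0 + 21 + 27 + 8 + 52 = 108
N̂ = 45432 / 108 ≈ 420.7 → 421

N ≈ 421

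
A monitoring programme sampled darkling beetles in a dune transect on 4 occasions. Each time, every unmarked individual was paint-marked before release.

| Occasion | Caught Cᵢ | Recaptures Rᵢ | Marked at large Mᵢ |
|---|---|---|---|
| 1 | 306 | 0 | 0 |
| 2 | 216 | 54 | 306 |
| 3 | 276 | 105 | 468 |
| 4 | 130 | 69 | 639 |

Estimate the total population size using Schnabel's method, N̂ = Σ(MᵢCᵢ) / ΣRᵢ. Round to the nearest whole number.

Σ MᵢCᵢ = 0·306 + 306·216 + 468·276 + 639·130 = 0 + 66096 + 129168 + 83070 = 278334
Σ Rᵢ = 0 + 54 + 105 + 69 = 228
N̂ = 278334 / 228 ≈ 1220.8 → 1221

N ≈ 1221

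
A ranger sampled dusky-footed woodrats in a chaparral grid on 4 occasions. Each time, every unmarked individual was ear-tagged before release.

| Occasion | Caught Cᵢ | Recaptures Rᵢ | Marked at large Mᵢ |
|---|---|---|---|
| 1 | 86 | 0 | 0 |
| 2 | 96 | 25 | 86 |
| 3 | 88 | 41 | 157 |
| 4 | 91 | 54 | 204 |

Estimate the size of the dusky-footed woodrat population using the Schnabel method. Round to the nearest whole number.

N ≈ 339

Σ MᵢCᵢ = 0·86 + 86·96 + 157·88 + 204·91 = 0 + 8256 + 13816 + 18564 = 40636
Σ Rᵢ = 0 + 25 + 41 + 54 = 120
N̂ = 40636 / 120 ≈ 338.6 → 339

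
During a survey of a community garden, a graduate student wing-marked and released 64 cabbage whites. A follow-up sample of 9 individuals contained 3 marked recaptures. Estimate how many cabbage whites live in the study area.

N = 192

Lincoln-Petersen assumes M/N = R/C, so N = M·C / R.
N = (64 × 9) / 3 = 576 / 3 = 192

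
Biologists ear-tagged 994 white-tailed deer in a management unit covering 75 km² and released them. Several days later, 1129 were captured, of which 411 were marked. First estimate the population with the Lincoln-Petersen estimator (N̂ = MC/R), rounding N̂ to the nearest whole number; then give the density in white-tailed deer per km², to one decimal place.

density ≈ 36.4 white-tailed deer per km²

N̂ = 994·1129/411 = 1122226/411 ≈ 2730.48 → 2730
Density = N̂ / area = 2730 / 75 ≈ 36.40 → 36.4 per km²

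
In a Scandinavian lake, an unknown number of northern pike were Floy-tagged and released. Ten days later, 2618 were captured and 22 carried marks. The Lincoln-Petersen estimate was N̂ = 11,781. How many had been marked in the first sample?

From N = M·C/R: M = N·R / C = 11781·22 / 2618 = 259182 / 2618 = 99.

M = 99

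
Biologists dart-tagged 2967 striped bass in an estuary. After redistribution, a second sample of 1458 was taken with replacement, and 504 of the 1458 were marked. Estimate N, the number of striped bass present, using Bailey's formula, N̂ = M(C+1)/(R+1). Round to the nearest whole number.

N̂ = 2967·(1458+1)/(504+1) = 2967·1459/505 = 4328853/505 ≈ 8572.0 → 8572

N ≈ 8572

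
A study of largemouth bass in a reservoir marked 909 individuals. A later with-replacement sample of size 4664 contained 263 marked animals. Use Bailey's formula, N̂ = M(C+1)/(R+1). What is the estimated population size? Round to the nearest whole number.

N̂ = 909·(4664+1)/(263+1) = 909·4665/264 = 4240485/264 ≈ 16062.4 → 16062

N ≈ 16,062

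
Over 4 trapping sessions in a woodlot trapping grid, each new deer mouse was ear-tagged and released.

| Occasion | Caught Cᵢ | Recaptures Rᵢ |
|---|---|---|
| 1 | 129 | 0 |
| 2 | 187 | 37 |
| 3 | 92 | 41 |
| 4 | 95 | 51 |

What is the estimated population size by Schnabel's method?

N = 629

Marked at large before each occasion: Mᵢ = Σⱼ<ᵢ (Cⱼ − Rⱼ) → M1=0, M2=129, M3=279, M4=330
Σ MᵢCᵢ = 0·129 + 129·187 + 279·92 + 330·95 = 0 + 24123 + 25668 + 31350 = 81141
Σ Rᵢ = 0 + 37 + 41 + 51 = 129
N̂ = 81141 / 129 = 629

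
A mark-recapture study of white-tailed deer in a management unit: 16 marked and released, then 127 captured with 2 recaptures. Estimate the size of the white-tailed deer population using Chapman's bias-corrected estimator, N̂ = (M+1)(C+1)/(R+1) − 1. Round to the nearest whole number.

N ≈ 724

N̂ = (16+1)(127+1)/(2+1) − 1 = 17·128/3 − 1
= 2176/3 − 1 ≈ 725.3 − 1 ≈ 724.3 → 724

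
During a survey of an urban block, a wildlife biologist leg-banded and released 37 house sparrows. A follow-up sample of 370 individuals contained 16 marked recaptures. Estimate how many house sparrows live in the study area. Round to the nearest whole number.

N ≈ 856

The marked fraction in the recapture sample should equal the marked fraction in the population: 16/370 = 37/N.
N = (37 × 370) / 16 = 13690 / 16 ≈ 855.6 → 856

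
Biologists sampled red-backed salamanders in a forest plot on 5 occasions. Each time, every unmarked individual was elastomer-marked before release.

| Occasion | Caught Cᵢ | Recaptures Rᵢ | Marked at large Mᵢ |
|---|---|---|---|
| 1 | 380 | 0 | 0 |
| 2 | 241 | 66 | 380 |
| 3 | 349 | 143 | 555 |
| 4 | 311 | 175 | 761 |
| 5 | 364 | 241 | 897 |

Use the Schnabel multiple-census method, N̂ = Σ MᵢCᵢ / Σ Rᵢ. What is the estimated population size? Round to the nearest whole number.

Σ MᵢCᵢ = 0·380 + 380·241 + 555·349 + 761·311 + 897·364 = 0 + 91580 + 193695 + 236671 + 326508 = 848454
Σ Rᵢ = 0 + 66 + 143 + 175 + 241 = 625
N̂ = 848454 / 625 ≈ 1357.5 → 1358

N ≈ 1358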